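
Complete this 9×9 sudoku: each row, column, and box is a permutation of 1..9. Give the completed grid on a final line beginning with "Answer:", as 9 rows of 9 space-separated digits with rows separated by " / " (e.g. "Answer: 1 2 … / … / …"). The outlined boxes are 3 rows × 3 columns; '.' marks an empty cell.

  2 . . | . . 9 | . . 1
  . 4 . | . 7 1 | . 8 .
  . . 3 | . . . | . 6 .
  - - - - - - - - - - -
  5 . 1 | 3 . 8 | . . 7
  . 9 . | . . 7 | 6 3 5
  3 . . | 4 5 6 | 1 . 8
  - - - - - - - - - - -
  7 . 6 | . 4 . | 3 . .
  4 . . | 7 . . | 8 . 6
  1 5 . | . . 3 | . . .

Step 1. [r6c8∈{2,9}] row 6 places 9 nowhere but r6c8, so r6c8=9.
Step 2. [r3c6∈{2,4,5}] 4 has one home in col 6: r3c6, so r3c6=4.
Step 3. [r9c9∈{2,4,9}] col 9 places 4 nowhere but r9c9. So r9c9=4.
Step 4. [r4c5∈{2,9}] 9 has one home in row 4: r4c5. So r4c5=9.
Step 5. [r8c3∈{2,9}] in row 8, 9 fits only at r8c3 ⇒ r8c3=9.
Step 6. [r2c3∈{5}] only 5 remains possible at r2c3 ⇒ r2c3=5.
Step 7. [r2c1∈{6,9}] in col 1, 6 fits only at r2c1 ⇒ r2c1=6.
Step 8. [r2c4∈{2}] r2c4 is down to just 2. So r2c4=2.
Step 9. [r3c5∈{8}] r3c5 has the single candidate 8. So r3c5=8.
Step 10. [r5c5∈{1,2}] across box 5, 2 lands solely at r5c5, so r5c5=2.
Step 11. [r2c7∈{9}] r2c7 is down to just 9. So r2c7=9.
Step 12. [r9c4∈{6,8,9}] in row 9, 9 fits only at r9c4. So r9c4=9.
Step 13. [r9c3∈{2,8}] across row 9, 8 lands solely at r9c3, so r9c3=8.
Step 14. [r7c2∈{2}] r7c2 is down to just 2. So r7c2=2.
Step 15. [r1c3∈{7}] r1c3 is down to just 7. So r1c3=7.
Step 16. [r3c7∈{2,5,7}] row 3 places 7 nowhere but r3c7. So r3c7=7.
Step 17. [r1c7∈{4,5}] 5 has one home in col 7: r1c7. So r1c7=5.
Step 18. [r7c6∈{5}] r7c6 is down to just 5, so r7c6=5.
Step 19. [r9c7∈{2}] r9c7 is down to just 2. So r9c7=2.
Step 20. [r7c8∈{1}] nothing but 1 survives at r7c8 ⇒ r7c8=1.
Step 21. [r4c7∈{4}] nothing but 4 survives at r4c7. So r4c7=4.
Step 22. [r1c4∈{6}] nothing but 6 survives at r1c4, so r1c4=6.
Step 23. [r9c8∈{7}] r9c8 is down to just 7. So r9c8=7.
Step 24. [r8c2∈{3}] nothing but 3 survives at r8c2 ⇒ r8c2=3.
Step 25. [r1c8∈{4}] nothing but 4 survives at r1c8, so r1c8=4.
Step 26. [r7c4∈{8}] r7c4 is down to just 8 ⇒ r7c4=8.
Step 27. [r3c2∈{1}] r3c2 has the single candidate 1 ⇒ r3c2=1.
Step 28. [r8c6∈{2}] r8c6 has the single candidate 2 ⇒ r8c6=2.
Step 29. [r4c2∈{6}] nothing but 6 survives at r4c2 ⇒ r4c2=6.
Step 30. [r1c2∈{8}] r1c2's peers cover all but 8 ⇒ r1c2=8.
Step 31. [r9c5∈{6}] r9c5 is down to just 6, so r9c5=6.
Step 32. [r4c8∈{2}] r4c8 has the single candidate 2, so r4c8=2.
Step 33. [r2c9∈{3}] only 3 remains possible at r2c9 ⇒ r2c9=3.
Step 34. [r5c1∈{8}] nothing but 8 survives at r5c1 ⇒ r5c1=8.
Step 35. [r1c5∈{3}] r1c5 has the single candidate 3, so r1c5=3.
Step 36. [r8c5∈{1}] r8c5's peers cover all but 1. So r8c5=1.
Step 37. [r8c8∈{5}] nothing but 5 survives at r8c8, so r8c8=5.
Step 38. [r5c4∈{1}] only 1 remains possible at r5c4, so r5c4=1.
Step 39. [r5c3∈{4}] r5c3 has the single candidate 4, so r5c3=4.
Step 40. [r6c2∈{7}] r6c2 is down to just 7 ⇒ r6c2=7.
Step 41. [r6c3∈{2}] r6c3 is down to just 2, so r6c3=2.
Step 42. [r3c9∈{2}] r3c9 has the single candidate 2, so r3c9=2.
Step 43. [r3c1∈{9}] r3c1 is down to just 9. So r3c1=9.
Step 44. [r7c9∈{9}] r7c9 is down to just 9, so r7c9=9.
Step 45. [r3c4∈{5}] r3c4 is down to just 5. So r3c4=5.

Answer: 2 8 7 6 3 9 5 4 1 / 6 4 5 2 7 1 9 8 3 / 9 1 3 5 8 4 7 6 2 / 5 6 1 3 9 8 4 2 7 / 8 9 4 1 2 7 6 3 5 / 3 7 2 4 5 6 1 9 8 / 7 2 6 8 4 5 3 1 9 / 4 3 9 7 1 2 8 5 6 / 1 5 8 9 6 3 2 7 4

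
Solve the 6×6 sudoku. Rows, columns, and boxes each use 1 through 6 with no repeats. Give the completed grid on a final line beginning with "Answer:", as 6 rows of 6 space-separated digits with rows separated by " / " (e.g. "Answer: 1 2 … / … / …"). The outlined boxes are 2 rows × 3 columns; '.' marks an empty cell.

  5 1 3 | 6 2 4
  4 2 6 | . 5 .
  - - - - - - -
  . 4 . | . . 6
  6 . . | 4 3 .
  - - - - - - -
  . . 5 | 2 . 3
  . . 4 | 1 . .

Step 1. [r4c6∈{1,2,5}] r4c6 is the only open cell in col 6 admitting 2, so r4c6=2.
Step 2. [r3c1∈{1,2,3}] r3c1 is the only open cell in row 3 admitting 3, so r3c1=3.
Step 3. [r6c5∈{6}] only 6 remains possible at r6c5 ⇒ r6c5=6.
Step 4. [r4c3∈{1}] nothing but 1 survives at r4c3, so r4c3=1.
Step 5. [r4c2∈{5}] r4c2's peers cover all but 5. So r4c2=5.
Step 6. [r2c6∈{1}] nothing but 1 survives at r2c6. So r2c6=1.
Step 7. [r6c1∈{2}] r6c1 is down to just 2 ⇒ r6c1=2.
Step 8. [r2c4∈{3}] r2c4 has the single candidate 3, so r2c4=3.
Step 9. [r3c3∈{2}] nothing but 2 survives at r3c3. So r3c3=2.
Step 10. [r3c5∈{1}] nothing but 1 survives at r3c5 ⇒ r3c5=1.
Step 11. [r5c1∈{1}] r5c1's peers cover all but 1 ⇒ r5c1=1.
Step 12. [r5c5∈{4}] nothing but 4 survives at r5c5 ⇒ r5c5=4.
Step 13. [r5c2∈{6}] r5c2 has the single candidate 6. So r5c2=6.
Step 14. [r6c6∈{5}] r6c6 is down to just 5. So r6c6=5.
Step 15. [r3c4∈{5}] r3c4 has the single candidate 5. So r3c4=5.
Step 16. [r6c2∈{3}] r6c2's peers cover all but 3, so r6c2=3.

Answer: 5 1 3 6 2 4 / 4 2 6 3 5 1 / 3 4 2 5 1 6 / 6 5 1 4 3 2 / 1 6 5 2 4 3 / 2 3 4 1 6 5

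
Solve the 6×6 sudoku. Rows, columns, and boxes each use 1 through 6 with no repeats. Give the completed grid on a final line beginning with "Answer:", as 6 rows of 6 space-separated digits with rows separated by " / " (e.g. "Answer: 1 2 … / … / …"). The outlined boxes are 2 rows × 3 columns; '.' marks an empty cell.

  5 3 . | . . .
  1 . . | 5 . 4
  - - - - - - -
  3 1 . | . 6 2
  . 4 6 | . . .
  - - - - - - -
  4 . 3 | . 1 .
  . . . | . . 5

Step 1. [r6c1∈{2,6}] r6c1 is the only open cell in col 1 admitting 6, so r6c1=6.
Step 2. [r6c2∈{2}] nothing but 2 survives at r6c2. So r6c2=2.
Step 3. [r2c5∈{2,3}] across row 2, 3 lands solely at r2c5, so r2c5=3.
Step 4. [r6c4∈{3,4}] row 6 places 3 nowhere but r6c4, so r6c4=3.
Step 5. [r1c5∈{2}] r1c5's peers cover all but 2 ⇒ r1c5=2.
Step 6. [r4c4∈{1}] nothing but 1 survives at r4c4, so r4c4=1.
Step 7. [r1c4∈{6}] r1c4 is down to just 6. So r1c4=6.
Step 8. [r1c3∈{4}] r1c3 has the single candidate 4, so r1c3=4.
Step 9. [r6c3∈{1}] r6c3 has the single candidate 1, so r6c3=1.
Step 10. [r3c3∈{5}] only 5 remains possible at r3c3, so r3c3=5.
Step 11. [r4c1∈{2}] only 2 remains possible at r4c1, so r4c1=2.
Step 12. [r6c5∈{4}] r6c5 is down to just 4 ⇒ r6c5=4.
Step 13. [r5c6∈{6}] r5c6's peers cover all but 6, so r5c6=6.
Step 14. [r1c6∈{1}] r1c6 has the single candidate 1, so r1c6=1.
Step 15. [r2c2∈{6}] r2c2 is down to just 6. So r2c2=6.
Step 16. [r5c2∈{5}] only 5 remains possible at r5c2 ⇒ r5c2=5.
Step 17. [r2c3∈{2}] only 2 remains possible at r2c3 ⇒ r2c3=2.
Step 18. [r3c4∈{4}] only 4 remains possible at r3c4, so r3c4=4.
Step 19. [r4c6∈{3}] only 3 remains possible at r4c6 ⇒ r4c6=3.
Step 20. [r4c5∈{5}] r4c5 has the single candidate 5, so r4c5=5.
Step 21. [r5c4∈{2}] r5c4's peers cover all but 2. So r5c4=2.

Answer: 5 3 4 6 2 1 / 1 6 2 5 3 4 / 3 1 5 4 6 2 / 2 4 6 1 5 3 / 4 5 3 2 1 6 / 6 2 1 3 4 5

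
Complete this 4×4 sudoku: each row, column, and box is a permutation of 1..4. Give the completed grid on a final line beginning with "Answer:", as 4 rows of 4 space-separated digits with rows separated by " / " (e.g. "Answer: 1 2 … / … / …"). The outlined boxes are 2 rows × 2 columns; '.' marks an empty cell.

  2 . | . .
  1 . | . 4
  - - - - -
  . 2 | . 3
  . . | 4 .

Step 1. [r2c2∈{3}] r2c2 is down to just 3, so r2c2=3.
Step 2. [r3c3∈{1}] r3c3 is down to just 1. So r3c3=1.
Step 3. [r4c2∈{1}] only 1 remains possible at r4c2 ⇒ r4c2=1.
Step 4. [r4c1∈{3}] r4c1 has the single candidate 3. So r4c1=3.
Step 5. [r1c2∈{4}] r1c2 has the single candidate 4. So r1c2=4.
Step 6. [r4c4∈{2}] nothing but 2 survives at r4c4 ⇒ r4c4=2.
Step 7. [r1c4∈{1}] only 1 remains possible at r1c4. So r1c4=1.
Step 8. [r3c1∈{4}] r3c1 is down to just 4 ⇒ r3c1=4.
Step 9. [r1c3∈{3}] only 3 remains possible at r1c3. So r1c3=3.
Step 10. [r2c3∈{2}] r2c3's peers cover all but 2. So r2c3=2.

Answer: 2 4 3 1 / 1 3 2 4 / 4 2 1 3 / 3 1 4 2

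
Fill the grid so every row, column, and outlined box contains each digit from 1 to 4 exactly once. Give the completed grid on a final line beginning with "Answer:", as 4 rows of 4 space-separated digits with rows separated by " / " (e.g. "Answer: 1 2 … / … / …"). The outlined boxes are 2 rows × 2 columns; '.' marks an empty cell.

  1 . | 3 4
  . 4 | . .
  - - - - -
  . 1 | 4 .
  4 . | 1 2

Step 1. [r3c1∈{2,3}] row 3 places 2 nowhere but r3c1, so r3c1=2.
Step 2. [r1c2∈{2}] r1c2 is down to just 2, so r1c2=2.
Step 3. [r2c1∈{3}] only 3 remains possible at r2c1 ⇒ r2c1=3.
Step 4. [r2c3∈{2}] r2c3 has the single candidate 2. So r2c3=2.
Step 5. [r4c2∈{3}] only 3 remains possible at r4c2, so r4c2=3.
Step 6. [r2c4∈{1}] r2c4 has the single candidate 1, so r2c4=1.
Step 7. [r3c4∈{3}] r3c4's peers cover all but 3 ⇒ r3c4=3.

Answer: 1 2 3 4 / 3 4 2 1 / 2 1 4 3 / 4 3 1 2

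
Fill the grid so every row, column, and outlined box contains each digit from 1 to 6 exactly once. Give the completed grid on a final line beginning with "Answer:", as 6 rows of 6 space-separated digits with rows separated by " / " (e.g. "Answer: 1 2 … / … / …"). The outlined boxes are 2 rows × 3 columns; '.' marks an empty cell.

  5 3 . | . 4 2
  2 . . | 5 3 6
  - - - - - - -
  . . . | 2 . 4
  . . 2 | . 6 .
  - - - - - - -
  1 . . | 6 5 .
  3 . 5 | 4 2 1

Step 1. [r3c2∈{1,5,6}] 5 has one home in row 3: r3c2. So r3c2=5.
Step 2. [r4c4∈{1,3}] r4c4 is the only open cell in col 4 admitting 3, so r4c4=3.
Step 3. [r4c2∈{1,4}] across row 4, 1 lands solely at r4c2 ⇒ r4c2=1.
Step 4. [r2c3∈{1,4}] row 2 places 1 nowhere but r2c3. So r2c3=1.
Step 5. [r3c1∈{6}] nothing but 6 survives at r3c1, so r3c1=6.
Step 6. [r5c3∈{4}] r5c3 is down to just 4 ⇒ r5c3=4.
Step 7. [r3c5∈{1}] nothing but 1 survives at r3c5, so r3c5=1.
Step 8. [r3c3∈{3}] r3c3 is down to just 3. So r3c3=3.
Step 9. [r5c2∈{2}] nothing but 2 survives at r5c2 ⇒ r5c2=2.
Step 10. [r4c1∈{4}] r4c1's peers cover all but 4, so r4c1=4.
Step 11. [r1c3∈{6}] only 6 remains possible at r1c3 ⇒ r1c3=6.
Step 12. [r1c4∈{1}] r1c4 has the single candidate 1 ⇒ r1c4=1.
Step 13. [r4c6∈{5}] only 5 remains possible at r4c6, so r4c6=5.
Step 14. [r2c2∈{4}] nothing but 4 survives at r2c2. So r2c2=4.
Step 15. [r5c6∈{3}] r5c6 is down to just 3, so r5c6=3.
Step 16. [r6c2∈{6}] r6c2's peers cover all but 6. So r6c2=6.

Answer: 5 3 6 1 4 2 / 2 4 1 5 3 6 / 6 5 3 2 1 4 / 4 1 2 3 6 5 / 1 2 4 6 5 3 / 3 6 5 4 2 1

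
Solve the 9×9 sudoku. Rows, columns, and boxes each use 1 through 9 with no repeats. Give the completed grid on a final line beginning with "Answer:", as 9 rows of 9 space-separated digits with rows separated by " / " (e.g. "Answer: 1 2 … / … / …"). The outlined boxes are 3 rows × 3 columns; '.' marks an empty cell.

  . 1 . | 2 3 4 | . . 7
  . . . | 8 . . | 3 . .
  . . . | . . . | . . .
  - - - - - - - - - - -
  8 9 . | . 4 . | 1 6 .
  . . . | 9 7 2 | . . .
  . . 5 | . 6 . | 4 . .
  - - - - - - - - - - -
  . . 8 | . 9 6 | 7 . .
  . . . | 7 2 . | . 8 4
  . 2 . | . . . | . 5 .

Step 1. [r3c7∈{2,5,6,8,9}] across col 7, 2 lands solely at r3c7, so r3c7=2.
Step 2. [r1c8∈{9}] r1c8's peers cover all but 9 ⇒ r1c8=9.
Step 3. [r1c3∈{6}] nothing but 6 survives at r1c3. So r1c3=6.
Step 4. [r5c8∈{3}] r5c8 is down to just 3. So r5c8=3.
Step 5. [r4c3∈{2,3,7}] 7 has one home in row 4: r4c3 ⇒ r4c3=7.
Step 6. [r9c1∈{1,3,4,6,7,9}] 7 has one home in row 9: r9c1 ⇒ r9c1=7.
Step 7. [r1c1∈{5}] nothing but 5 survives at r1c1. So r1c1=5.
Step 8. [r6c2∈{3}] r6c2 has the single candidate 3. So r6c2=3.
Step 9. [r6c4∈{1}] r6c4 is down to just 1 ⇒ r6c4=1.
Step 10. [r4c9∈{2,5}] r4c9 is the only open cell in row 4 admitting 2 ⇒ r4c9=2.
Step 11. [r2c9∈{1,5,6}] row 2 places 6 nowhere but r2c9, so r2c9=6.
Step 12. [r3c9∈{1,5,8}] across box 3, 5 lands solely at r3c9 ⇒ r3c9=5.
Step 13. [r3c5∈{1}] r3c5 is down to just 1. So r3c5=1.
Step 14. [r3c8∈{4}] r3c8's peers cover all but 4, so r3c8=4.
Step 15. [r2c3∈{2,4,9}] in col 3, 2 fits only at r2c3 ⇒ r2c3=2.
Step 16. [r9c7∈{6,9}] r9c7 is the only open cell in row 9 admitting 6. So r9c7=6.
Step 17. [r8c7∈{9}] nothing but 9 survives at r8c7, so r8c7=9.
Step 18. [r9c3∈{1,3,4,9}] in row 9, 9 fits only at r9c3, so r9c3=9.
Step 19. [r5c3∈{1,4}] in col 3, 4 fits only at r5c3. So r5c3=4.
Step 20. [r8c3∈{1,3}] r8c3 is the only open cell in col 3 admitting 1, so r8c3=1.
Step 21. [r9c6∈{1,3,8}] across col 6, 1 lands solely at r9c6 ⇒ r9c6=1.
Step 22. [r5c9∈{8}] r5c9 has the single candidate 8 ⇒ r5c9=8.
Step 23. [r5c2∈{6}] r5c2's peers cover all but 6, so r5c2=6.
Step 24. [r7c9∈{1,3}] in col 9, 1 fits only at r7c9, so r7c9=1.
Step 25. [r9c4∈{3,4}] across row 9, 4 lands solely at r9c4 ⇒ r9c4=4.
Step 26. [r8c2∈{5}] r8c2 has the single candidate 5 ⇒ r8c2=5.
Step 27. [r8c6∈{3}] r8c6's peers cover all but 3. So r8c6=3.
Step 28. [r7c1∈{3,4}] r7c1 is the only open cell in row 7 admitting 3, so r7c1=3.
Step 29. [r2c1∈{4,9}] col 1 places 4 nowhere but r2c1 ⇒ r2c1=4.
Step 30. [r2c6∈{5,7,9}] r2c6 is the only open cell in row 2 admitting 9, so r2c6=9.
Step 31. [r3c6∈{7}] r3c6's peers cover all but 7. So r3c6=7.
Step 32. [r4c6∈{5}] r4c6's peers cover all but 5. So r4c6=5.
Step 33. [r7c8∈{2}] r7c8's peers cover all but 2, so r7c8=2.
Step 34. [r3c1∈{9}] nothing but 9 survives at r3c1. So r3c1=9.
Step 35. [r6c8∈{7}] only 7 remains possible at r6c8. So r6c8=7.
Step 36. [r7c2∈{4}] r7c2's peers cover all but 4 ⇒ r7c2=4.
Step 37. [r9c9∈{3}] only 3 remains possible at r9c9. So r9c9=3.
Step 38. [r6c9∈{9}] nothing but 9 survives at r6c9. So r6c9=9.
Step 39. [r4c4∈{3}] r4c4 is down to just 3. So r4c4=3.
Step 40. [r6c6∈{8}] r6c6 is down to just 8 ⇒ r6c6=8.
Step 41. [r7c4∈{5}] r7c4 is down to just 5 ⇒ r7c4=5.
Step 42. [r6c1∈{2}] r6c1 has the single candidate 2 ⇒ r6c1=2.
Step 43. [r3c4∈{6}] only 6 remains possible at r3c4 ⇒ r3c4=6.
Step 44. [r3c2∈{8}] nothing but 8 survives at r3c2, so r3c2=8.
Step 45. [r2c5∈{5}] r2c5 is down to just 5 ⇒ r2c5=5.
Step 46. [r5c1∈{1}] only 1 remains possible at r5c1, so r5c1=1.
Step 47. [r8c1∈{6}] only 6 remains possible at r8c1. So r8c1=6.
Step 48. [r9c5∈{8}] only 8 remains possible at r9c5, so r9c5=8.
Step 49. [r1c7∈{8}] r1c7 has the single candidate 8 ⇒ r1c7=8.
Step 50. [r2c8∈{1}] nothing but 1 survives at r2c8, so r2c8=1.
Step 51. [r5c7∈{5}] r5c7's peers cover all but 5, so r5c7=5.
Step 52. [r2c2∈{7}] nothing but 7 survives at r2c2 ⇒ r2c2=7.
Step 53. [r3c3∈{3}] only 3 remains possible at r3c3. So r3c3=3.

Answer: 5 1 6 2 3 4 8 9 7 / 4 7 2 8 5 9 3 1 6 / 9 8 3 6 1 7 2 4 5 / 8 9 7 3 4 5 1 6 2 / 1 6 4 9 7 2 5 3 8 / 2 3 5 1 6 8 4 7 9 / 3 4 8 5 9 6 7 2 1 / 6 5 1 7 2 3 9 8 4 / 7 2 9 4 8 1 6 5 3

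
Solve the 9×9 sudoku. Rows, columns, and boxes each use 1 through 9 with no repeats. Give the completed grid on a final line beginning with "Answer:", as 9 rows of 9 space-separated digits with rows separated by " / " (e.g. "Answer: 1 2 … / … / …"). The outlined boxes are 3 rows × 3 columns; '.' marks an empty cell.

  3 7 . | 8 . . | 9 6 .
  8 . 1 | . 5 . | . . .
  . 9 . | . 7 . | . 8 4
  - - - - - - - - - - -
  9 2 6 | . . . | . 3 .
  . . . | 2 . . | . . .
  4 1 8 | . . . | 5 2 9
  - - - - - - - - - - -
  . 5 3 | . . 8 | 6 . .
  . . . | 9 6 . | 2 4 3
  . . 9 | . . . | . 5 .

Step 1. [r9c2∈{4,6,8}] in box 7, 4 fits only at r9c2. So r9c2=4.
Step 2. [r2c6∈{2,3,4,6,9}] r2c6 is the only open cell in row 2 admitting 9, so r2c6=9.
Step 3. [r2c4∈{3,4,6}] across row 2, 4 lands solely at r2c4, so r2c4=4.
Step 4. [r6c5∈{3}] r6c5 is down to just 3, so r6c5=3.
Step 5. [r8c3∈{7}] r8c3 has the single candidate 7 ⇒ r8c3=7.
Step 6. [r5c1∈{5,7}] across col 1, 7 lands solely at r5c1, so r5c1=7.
Step 7. [r5c8∈{1}] only 1 remains possible at r5c8. So r5c8=1.
Step 8. [r7c5∈{1,2,4}] across row 7, 4 lands solely at r7c5, so r7c5=4.
Step 9. [r4c4∈{1,5,7}] in col 4, 5 fits only at r4c4, so r4c4=5.
Step 10. [r3c1∈{2,5,6}] across col 1, 5 lands solely at r3c1. So r3c1=5.
Step 11. [r8c1∈{1}] nothing but 1 survives at r8c1, so r8c1=1.
Step 12. [r2c8∈{7}] r2c8 is down to just 7. So r2c8=7.
Step 13. [r1c9∈{1,2,5}] in row 1, 5 fits only at r1c9. So r1c9=5.
Step 14. [r3c7∈{1,3}] box 3 places 1 nowhere but r3c7, so r3c7=1.
Step 15. [r3c3∈{2}] r3c3 is down to just 2. So r3c3=2.
Step 16. [r5c9∈{6,8}] in col 9, 6 fits only at r5c9. So r5c9=6.
Step 17. [r5c6∈{4}] r5c6 is down to just 4, so r5c6=4.
Step 18. [r5c7∈{8}] nothing but 8 survives at r5c7. So r5c7=8.
Step 19. [r9c7∈{7}] nothing but 7 survives at r9c7, so r9c7=7.
Step 20. [r7c4∈{1,7}] 7 has one home in row 7: r7c4, so r7c4=7.
Step 21. [r9c4∈{1,3}] col 4 places 1 nowhere but r9c4. So r9c4=1.
Step 22. [r9c5∈{2}] nothing but 2 survives at r9c5, so r9c5=2.
Step 23. [r6c6∈{6,7}] in row 6, 7 fits only at r6c6, so r6c6=7.
Step 24. [r3c6∈{3,6}] r3c6 is the only open cell in col 6 admitting 6 ⇒ r3c6=6.
Step 25. [r1c5∈{1}] nothing but 1 survives at r1c5 ⇒ r1c5=1.
Step 26. [r1c3∈{4}] nothing but 4 survives at r1c3 ⇒ r1c3=4.
Step 27. [r2c7∈{3}] nothing but 3 survives at r2c7 ⇒ r2c7=3.
Step 28. [r7c8∈{9}] r7c8 is down to just 9, so r7c8=9.
Step 29. [r4c5∈{8}] r4c5 is down to just 8 ⇒ r4c5=8.
Step 30. [r4c6∈{1}] nothing but 1 survives at r4c6 ⇒ r4c6=1.
Step 31. [r7c9∈{1}] r7c9's peers cover all but 1 ⇒ r7c9=1.
Step 32. [r1c6∈{2}] r1c6's peers cover all but 2, so r1c6=2.
Step 33. [r2c2∈{6}] r2c2's peers cover all but 6 ⇒ r2c2=6.
Step 34. [r3c4∈{3}] only 3 remains possible at r3c4 ⇒ r3c4=3.
Step 35. [r4c9∈{7}] only 7 remains possible at r4c9. So r4c9=7.
Step 36. [r5c3∈{5}] nothing but 5 survives at r5c3 ⇒ r5c3=5.
Step 37. [r8c6∈{5}] r8c6 is down to just 5, so r8c6=5.
Step 38. [r9c9∈{8}] only 8 remains possible at r9c9 ⇒ r9c9=8.
Step 39. [r6c4∈{6}] nothing but 6 survives at r6c4, so r6c4=6.
Step 40. [r7c1∈{2}] r7c1's peers cover all but 2, so r7c1=2.
Step 41. [r9c6∈{3}] r9c6 has the single candidate 3 ⇒ r9c6=3.
Step 42. [r4c7∈{4}] nothing but 4 survives at r4c7, so r4c7=4.
Step 43. [r2c9∈{2}] r2c9 is down to just 2, so r2c9=2.
Step 44. [r9c1∈{6}] only 6 remains possible at r9c1. So r9c1=6.
Step 45. [r5c2∈{3}] r5c2's peers cover all but 3. So r5c2=3.
Step 46. [r5c5∈{9}] r5c5's peers cover all but 9. So r5c5=9.
Step 47. [r8c2∈{8}] r8c2 is down to just 8. So r8c2=8.

Answer: 3 7 4 8 1 2 9 6 5 / 8 6 1 4 5 9 3 7 2 / 5 9 2 3 7 6 1 8 4 / 9 2 6 5 8 1 4 3 7 / 7 3 5 2 9 4 8 1 6 / 4 1 8 6 3 7 5 2 9 / 2 5 3 7 4 8 6 9 1 / 1 8 7 9 6 5 2 4 3 / 6 4 9 1 2 3 7 5 8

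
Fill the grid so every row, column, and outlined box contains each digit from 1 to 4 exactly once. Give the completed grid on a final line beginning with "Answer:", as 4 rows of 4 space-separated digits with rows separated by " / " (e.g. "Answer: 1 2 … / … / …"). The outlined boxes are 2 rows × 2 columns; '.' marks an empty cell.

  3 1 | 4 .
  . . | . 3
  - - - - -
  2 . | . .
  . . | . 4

Step 1. [r2c3∈{1,2}] in row 2, 1 fits only at r2c3. So r2c3=1.
Step 2. [r4c2∈{3}] only 3 remains possible at r4c2, so r4c2=3.
Step 3. [r2c1∈{4}] r2c1's peers cover all but 4, so r2c1=4.
Step 4. [r4c1∈{1}] r4c1's peers cover all but 1 ⇒ r4c1=1.
Step 5. [r1c4∈{2}] r1c4 has the single candidate 2, so r1c4=2.
Step 6. [r2c2∈{2}] nothing but 2 survives at r2c2, so r2c2=2.
Step 7. [r3c2∈{4}] r3c2 has the single candidate 4, so r3c2=4.
Step 8. [r3c4∈{1}] r3c4 is down to just 1. So r3c4=1.
Step 9. [r4c3∈{2}] only 2 remains possible at r4c3. So r4c3=2.
Step 10. [r3c3∈{3}] r3c3 is down to just 3. So r3c3=3.

Answer: 3 1 4 2 / 4 2 1 3 / 2 4 3 1 / 1 3 2 4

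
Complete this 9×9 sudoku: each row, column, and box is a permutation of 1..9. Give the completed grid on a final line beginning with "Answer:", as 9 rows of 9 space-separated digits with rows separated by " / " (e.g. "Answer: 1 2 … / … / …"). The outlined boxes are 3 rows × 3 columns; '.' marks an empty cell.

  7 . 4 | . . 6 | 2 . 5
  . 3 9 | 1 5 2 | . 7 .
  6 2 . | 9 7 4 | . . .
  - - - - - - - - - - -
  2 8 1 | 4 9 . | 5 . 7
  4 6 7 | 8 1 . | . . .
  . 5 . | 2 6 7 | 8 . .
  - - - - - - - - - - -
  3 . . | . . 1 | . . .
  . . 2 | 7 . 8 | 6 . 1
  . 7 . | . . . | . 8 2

Step 1. [r1c8∈{1,3,9}] 9 has one home in row 1: r1c8 ⇒ r1c8=9.
Step 2. [r9c6∈{3,5,9}] 9 has one home in col 6: r9c6 ⇒ r9c6=9.
Step 3. [r2c7∈{4}] only 4 remains possible at r2c7. So r2c7=4.
Step 4. [r9c7∈{3}] nothing but 3 survives at r9c7 ⇒ r9c7=3.
Step 5. [r5c7∈{9}] r5c7 has the single candidate 9 ⇒ r5c7=9.
Step 6. [r5c9∈{3}] r5c9 has the single candidate 3. So r5c9=3.
Step 7. [r3c3∈{5,8}] 5 has one home in row 3: r3c3. So r3c3=5.
Step 8. [r6c8∈{1,4}] row 6 places 1 nowhere but r6c8. So r6c8=1.
Step 9. [r9c3∈{6}] nothing but 6 survives at r9c3, so r9c3=6.
Step 10. [r8c5∈{3,4}] in row 8, 3 fits only at r8c5 ⇒ r8c5=3.
Step 11. [r7c9∈{4,9}] r7c9 is the only open cell in col 9 admitting 9, so r7c9=9.
Step 12. [r7c2∈{4}] only 4 remains possible at r7c2. So r7c2=4.
Step 13. [r7c8∈{5}] r7c8 has the single candidate 5. So r7c8=5.
Step 14. [r8c1∈{5,9}] r8c1 is the only open cell in row 8 admitting 5. So r8c1=5.
Step 15. [r2c9∈{6,8}] 6 has one home in row 2: r2c9. So r2c9=6.
Step 16. [r3c7∈{1}] r3c7 is down to just 1. So r3c7=1.
Step 17. [r1c2∈{1}] nothing but 1 survives at r1c2 ⇒ r1c2=1.
Step 18. [r9c1∈{1}] nothing but 1 survives at r9c1 ⇒ r9c1=1.
Step 19. [r9c4∈{5}] only 5 remains possible at r9c4 ⇒ r9c4=5.
Step 20. [r2c1∈{8}] only 8 remains possible at r2c1. So r2c1=8.
Step 21. [r7c7∈{7}] r7c7 is down to just 7, so r7c7=7.
Step 22. [r6c1∈{9}] r6c1 has the single candidate 9 ⇒ r6c1=9.
Step 23. [r1c4∈{3}] r1c4's peers cover all but 3. So r1c4=3.
Step 24. [r6c3∈{3}] r6c3 has the single candidate 3 ⇒ r6c3=3.
Step 25. [r4c8∈{6}] only 6 remains possible at r4c8, so r4c8=6.
Step 26. [r7c3∈{8}] nothing but 8 survives at r7c3. So r7c3=8.
Step 27. [r7c5∈{2}] r7c5 has the single candidate 2. So r7c5=2.
Step 28. [r5c6∈{5}] only 5 remains possible at r5c6 ⇒ r5c6=5.
Step 29. [r4c6∈{3}] r4c6's peers cover all but 3. So r4c6=3.
Step 30. [r3c8∈{3}] r3c8 is down to just 3 ⇒ r3c8=3.
Step 31. [r7c4∈{6}] r7c4's peers cover all but 6 ⇒ r7c4=6.
Step 32. [r9c5∈{4}] only 4 remains possible at r9c5, so r9c5=4.
Step 33. [r5c8∈{2}] r5c8 is down to just 2 ⇒ r5c8=2.
Step 34. [r8c2∈{9}] r8c2 has the single candidate 9 ⇒ r8c2=9.
Step 35. [r8c8∈{4}] r8c8 is down to just 4, so r8c8=4.
Step 36. [r1c5∈{8}] r1c5's peers cover all but 8. So r1c5=8.
Step 37. [r3c9∈{8}] nothing but 8 survives at r3c9 ⇒ r3c9=8.
Step 38. [r6c9∈{4}] only 4 remains possible at r6c9, so r6c9=4.

Answer: 7 1 4 3 8 6 2 9 5 / 8 3 9 1 5 2 4 7 6 / 6 2 5 9 7 4 1 3 8 / 2 8 1 4 9 3 5 6 7 / 4 6 7 8 1 5 9 2 3 / 9 5 3 2 6 7 8 1 4 / 3 4 8 6 2 1 7 5 9 / 5 9 2 7 3 8 6 4 1 / 1 7 6 5 4 9 3 8 2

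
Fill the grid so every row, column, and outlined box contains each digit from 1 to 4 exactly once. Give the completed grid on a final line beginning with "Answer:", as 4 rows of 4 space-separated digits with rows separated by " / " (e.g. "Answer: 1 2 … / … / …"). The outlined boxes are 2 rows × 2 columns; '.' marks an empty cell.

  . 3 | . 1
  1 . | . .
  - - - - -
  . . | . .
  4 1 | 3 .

Step 1. [r1c3∈{2,4}] across row 1, 4 lands solely at r1c3. So r1c3=4.
Step 2. [r3c2∈{2}] r3c2's peers cover all but 2 ⇒ r3c2=2.
Step 3. [r4c4∈{2}] r4c4 is down to just 2, so r4c4=2.
Step 4. [r3c3∈{1}] r3c3 is down to just 1. So r3c3=1.
Step 5. [r3c1∈{3}] only 3 remains possible at r3c1, so r3c1=3.
Step 6. [r2c3∈{2}] nothing but 2 survives at r2c3 ⇒ r2c3=2.
Step 7. [r2c2∈{4}] r2c2 has the single candidate 4. So r2c2=4.
Step 8. [r2c4∈{3}] only 3 remains possible at r2c4, so r2c4=3.
Step 9. [r1c1∈{2}] r1c1 is down to just 2, so r1c1=2.
Step 10. [r3c4∈{4}] r3c4 has the single candidate 4 ⇒ r3c4=4.

Answer: 2 3 4 1 / 1 4 2 3 / 3 2 1 4 / 4 1 3 2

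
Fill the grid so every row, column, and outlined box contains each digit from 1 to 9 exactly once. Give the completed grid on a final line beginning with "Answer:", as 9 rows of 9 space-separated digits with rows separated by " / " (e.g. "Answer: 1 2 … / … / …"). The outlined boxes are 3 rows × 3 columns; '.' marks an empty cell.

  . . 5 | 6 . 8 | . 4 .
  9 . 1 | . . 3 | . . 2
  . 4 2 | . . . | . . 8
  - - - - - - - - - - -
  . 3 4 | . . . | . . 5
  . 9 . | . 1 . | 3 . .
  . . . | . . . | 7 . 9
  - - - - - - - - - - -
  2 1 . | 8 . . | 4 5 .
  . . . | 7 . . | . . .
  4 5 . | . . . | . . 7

Step 1. [r6c2∈{2,6,8}] in col 2, 2 fits only at r6c2 ⇒ r6c2=2.
Step 2. [r1c5∈{2,7,9}] 2 has one home in row 1: r1c5. So r1c5=2.
Step 3. [r1c7∈{1,9}] 9 has one home in row 1: r1c7. So r1c7=9.
Step 4. [r7c3∈{3,6,7,9}] r7c3 is the only open cell in row 7 admitting 7. So r7c3=7.
Step 5. [r1c9∈{1,3}] row 1 places 1 nowhere but r1c9, so r1c9=1.
Step 6. [r3c8∈{3,6,7}] 3 has one home in box 3: r3c8 ⇒ r3c8=3.
Step 7. [r5c9∈{4,6}] in col 9, 4 fits only at r5c9 ⇒ r5c9=4.
Step 8. [r2c2∈{6,7,8}] row 2 places 8 nowhere but r2c2 ⇒ r2c2=8.
Step 9. [r8c2∈{6}] r8c2 is down to just 6 ⇒ r8c2=6.
Step 10. [r7c9∈{3,6}] col 9 places 6 nowhere but r7c9, so r7c9=6.
Step 11. [r7c6∈{9}] r7c6's peers cover all but 9. So r7c6=9.
Step 12. [r3c1∈{6,7}] in box 1, 6 fits only at r3c1. So r3c1=6.
Step 13. [r7c5∈{3}] r7c5 is down to just 3, so r7c5=3.
Step 14. [r3c7∈{5}] nothing but 5 survives at r3c7. So r3c7=5.
Step 15. [r9c3∈{3,8,9}] 3 has one home in row 9: r9c3. So r9c3=3.
Step 16. [r8c1∈{8}] r8c1 has the single candidate 8 ⇒ r8c1=8.
Step 17. [r9c8∈{1,2,8,9}] in row 9, 9 fits only at r9c8 ⇒ r9c8=9.
Step 18. [r9c7∈{1,2,8}] r9c7 is the only open cell in row 9 admitting 8, so r9c7=8.
Step 19. [r9c5∈{6}] r9c5's peers cover all but 6. So r9c5=6.
Step 20. [r2c8∈{6,7}] col 8 places 7 nowhere but r2c8 ⇒ r2c8=7.
Step 21. [r6c4∈{3,4,5}] r6c4 is the only open cell in row 6 admitting 3, so r6c4=3.
Step 22. [r2c4∈{4,5}] col 4 places 4 nowhere but r2c4 ⇒ r2c4=4.
Step 23. [r5c4∈{2,5}] col 4 places 5 nowhere but r5c4. So r5c4=5.
Step 24. [r8c6∈{1,2,4,5}] across col 6, 5 lands solely at r8c6, so r8c6=5.
Step 25. [r5c1∈{7}] nothing but 7 survives at r5c1, so r5c1=7.
Step 26. [r4c1∈{1}] only 1 remains possible at r4c1, so r4c1=1.
Step 27. [r6c8∈{1,6,8}] r6c8 is the only open cell in row 6 admitting 1, so r6c8=1.
Step 28. [r8c8∈{2}] nothing but 2 survives at r8c8. So r8c8=2.
Step 29. [r5c6∈{2,6}] r5c6 is the only open cell in row 5 admitting 2 ⇒ r5c6=2.
Step 30. [r6c6∈{4,6}] 4 has one home in col 6: r6c6. So r6c6=4.
Step 31. [r4c6∈{6,7}] r4c6 is the only open cell in col 6 admitting 6. So r4c6=6.
Step 32. [r4c5∈{7,8,9}] row 4 places 7 nowhere but r4c5 ⇒ r4c5=7.
Step 33. [r5c8∈{6,8}] 6 has one home in col 8: r5c8 ⇒ r5c8=6.
Step 34. [r9c6∈{1}] only 1 remains possible at r9c6. So r9c6=1.
Step 35. [r5c3∈{8}] r5c3 has the single candidate 8. So r5c3=8.
Step 36. [r3c5∈{9}] r3c5 has the single candidate 9. So r3c5=9.
Step 37. [r8c7∈{1}] r8c7 has the single candidate 1 ⇒ r8c7=1.
Step 38. [r1c2∈{7}] r1c2's peers cover all but 7 ⇒ r1c2=7.
Step 39. [r6c1∈{5}] r6c1 is down to just 5. So r6c1=5.
Step 40. [r3c4∈{1}] nothing but 1 survives at r3c4 ⇒ r3c4=1.
Step 41. [r2c5∈{5}] nothing but 5 survives at r2c5. So r2c5=5.
Step 42. [r4c8∈{8}] r4c8 is down to just 8, so r4c8=8.
Step 43. [r4c4∈{9}] r4c4 is down to just 9 ⇒ r4c4=9.
Step 44. [r2c7∈{6}] r2c7 has the single candidate 6 ⇒ r2c7=6.
Step 45. [r6c5∈{8}] r6c5 is down to just 8. So r6c5=8.
Step 46. [r8c5∈{4}] only 4 remains possible at r8c5, so r8c5=4.
Step 47. [r3c6∈{7}] r3c6 is down to just 7, so r3c6=7.
Step 48. [r4c7∈{2}] only 2 remains possible at r4c7 ⇒ r4c7=2.
Step 49. [r8c3∈{9}] r8c3 is down to just 9 ⇒ r8c3=9.
Step 50. [r8c9∈{3}] r8c9's peers cover all but 3 ⇒ r8c9=3.
Step 51. [r9c4∈{2}] r9c4's peers cover all but 2, so r9c4=2.
Step 52. [r6c3∈{6}] r6c3's peers cover all but 6 ⇒ r6c3=6.
Step 53. [r1c1∈{3}] only 3 remains possible at r1c1. So r1c1=3.

Answer: 3 7 5 6 2 8 9 4 1 / 9 8 1 4 5 3 6 7 2 / 6 4 2 1 9 7 5 3 8 / 1 3 4 9 7 6 2 8 5 / 7 9 8 5 1 2 3 6 4 / 5 2 6 3 8 4 7 1 9 / 2 1 7 8 3 9 4 5 6 / 8 6 9 7 4 5 1 2 3 / 4 5 3 2 6 1 8 9 7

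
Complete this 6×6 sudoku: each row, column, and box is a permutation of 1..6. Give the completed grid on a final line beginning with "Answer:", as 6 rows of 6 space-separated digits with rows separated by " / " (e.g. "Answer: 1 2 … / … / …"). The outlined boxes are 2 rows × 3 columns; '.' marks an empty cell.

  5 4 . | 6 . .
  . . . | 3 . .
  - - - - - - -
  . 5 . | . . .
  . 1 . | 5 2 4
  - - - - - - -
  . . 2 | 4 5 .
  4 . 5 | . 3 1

Step 1. [r3c5∈{1,6}] r3c5 is the only open cell in col 5 admitting 6, so r3c5=6.
Step 2. [r1c3∈{1,3}] row 1 places 3 nowhere but r1c3. So r1c3=3.
Step 3. [r5c1∈{1,3,6}] r5c1 is the only open cell in row 5 admitting 1, so r5c1=1.
Step 4. [r2c2∈{2,6}] col 2 places 2 nowhere but r2c2, so r2c2=2.
Step 5. [r4c1∈{3,6}] in row 4, 3 fits only at r4c1. So r4c1=3.
Step 6. [r2c3∈{1,6}] 1 has one home in col 3: r2c3 ⇒ r2c3=1.
Step 7. [r5c2∈{3,6}] in row 5, 3 fits only at r5c2. So r5c2=3.
Step 8. [r5c6∈{6}] r5c6's peers cover all but 6 ⇒ r5c6=6.
Step 9. [r4c3∈{6}] r4c3's peers cover all but 6, so r4c3=6.
Step 10. [r1c5∈{1}] only 1 remains possible at r1c5. So r1c5=1.
Step 11. [r3c1∈{2}] r3c1 is down to just 2, so r3c1=2.
Step 12. [r2c1∈{6}] r2c1 has the single candidate 6. So r2c1=6.
Step 13. [r1c6∈{2}] r1c6 is down to just 2, so r1c6=2.
Step 14. [r3c6∈{3}] r3c6 has the single candidate 3. So r3c6=3.
Step 15. [r6c4∈{2}] nothing but 2 survives at r6c4 ⇒ r6c4=2.
Step 16. [r6c2∈{6}] r6c2's peers cover all but 6 ⇒ r6c2=6.
Step 17. [r3c3∈{4}] r3c3 is down to just 4 ⇒ r3c3=4.
Step 18. [r2c5∈{4}] r2c5 has the single candidate 4 ⇒ r2c5=4.
Step 19. [r2c6∈{5}] nothing but 5 survives at r2c6. So r2c6=5.
Step 20. [r3c4∈{1}] r3c4's peers cover all but 1 ⇒ r3c4=1.

Answer: 5 4 3 6 1 2 / 6 2 1 3 4 5 / 2 5 4 1 6 3 / 3 1 6 5 2 4 / 1 3 2 4 5 6 / 4 6 5 2 3 1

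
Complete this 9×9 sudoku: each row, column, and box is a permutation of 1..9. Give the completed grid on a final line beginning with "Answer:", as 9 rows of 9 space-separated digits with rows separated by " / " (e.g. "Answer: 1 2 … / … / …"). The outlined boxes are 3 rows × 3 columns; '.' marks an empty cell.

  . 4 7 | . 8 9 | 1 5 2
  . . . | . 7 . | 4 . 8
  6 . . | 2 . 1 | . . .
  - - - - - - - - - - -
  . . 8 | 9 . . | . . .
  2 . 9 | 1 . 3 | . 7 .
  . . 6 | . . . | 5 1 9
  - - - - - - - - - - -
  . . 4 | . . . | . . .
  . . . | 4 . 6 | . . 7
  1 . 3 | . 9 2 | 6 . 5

Step 1. [r3c9∈{3}] r3c9 is down to just 3 ⇒ r3c9=3.
Step 2. [r5c2∈{5}] r5c2's peers cover all but 5 ⇒ r5c2=5.
Step 3. [r2c6∈{5}] r2c6 is down to just 5. So r2c6=5.
Step 4. [r7c4∈{3,5,7,8}] in col 4, 5 fits only at r7c4, so r7c4=5.
Step 5. [r1c1∈{3}] nothing but 3 survives at r1c1 ⇒ r1c1=3.
Step 6. [r3c8∈{9}] r3c8 has the single candidate 9 ⇒ r3c8=9.
Step 7. [r7c2∈{2,6,7,8,9}] across row 7, 6 lands solely at r7c2 ⇒ r7c2=6.
Step 8. [r4c5∈{2,4,5,6}] across row 4, 5 lands solely at r4c5, so r4c5=5.
Step 9. [r2c1∈{9}] nothing but 9 survives at r2c1. So r2c1=9.
Step 10. [r7c7∈{2,3,8,9}] 9 has one home in row 7: r7c7, so r7c7=9.
Step 11. [r7c8∈{2,3,8}] across row 7, 2 lands solely at r7c8 ⇒ r7c8=2.
Step 12. [r4c2∈{1,3,7}] r4c2 is the only open cell in row 4 admitting 1, so r4c2=1.
Step 13. [r2c2∈{2}] nothing but 2 survives at r2c2 ⇒ r2c2=2.
Step 14. [r9c8∈{4,8}] 4 has one home in row 9: r9c8. So r9c8=4.
Step 15. [r8c8∈{3,8}] 8 has one home in col 8: r8c8, so r8c8=8.
Step 16. [r7c1∈{7,8}] col 1 places 8 nowhere but r7c1 ⇒ r7c1=8.
Step 17. [r7c6∈{7}] r7c6's peers cover all but 7 ⇒ r7c6=7.
Step 18. [r4c6∈{4}] r4c6's peers cover all but 4, so r4c6=4.
Step 19. [r6c4∈{7,8}] across col 4, 7 lands solely at r6c4. So r6c4=7.
Step 20. [r8c5∈{1,3}] across row 8, 1 lands solely at r8c5. So r8c5=1.
Step 21. [r2c8∈{6}] r2c8 is down to just 6 ⇒ r2c8=6.
Step 22. [r8c3∈{2,5}] row 8 places 2 nowhere but r8c3 ⇒ r8c3=2.
Step 23. [r4c9∈{6}] nothing but 6 survives at r4c9. So r4c9=6.
Step 24. [r4c8∈{3}] r4c8 is down to just 3, so r4c8=3.
Step 25. [r6c2∈{3}] r6c2 is down to just 3, so r6c2=3.
Step 26. [r5c9∈{4}] r5c9's peers cover all but 4. So r5c9=4.
Step 27. [r8c1∈{5}] nothing but 5 survives at r8c1, so r8c1=5.
Step 28. [r3c3∈{5}] r3c3 is down to just 5. So r3c3=5.
Step 29. [r6c1∈{4}] r6c1 has the single candidate 4 ⇒ r6c1=4.
Step 30. [r2c3∈{1}] r2c3 has the single candidate 1, so r2c3=1.
Step 31. [r2c4∈{3}] r2c4 has the single candidate 3, so r2c4=3.
Step 32. [r9c2∈{7}] nothing but 7 survives at r9c2. So r9c2=7.
Step 33. [r8c7∈{3}] r8c7 has the single candidate 3, so r8c7=3.
Step 34. [r9c4∈{8}] r9c4 has the single candidate 8. So r9c4=8.
Step 35. [r3c2∈{8}] nothing but 8 survives at r3c2 ⇒ r3c2=8.
Step 36. [r7c9∈{1}] r7c9 is down to just 1. So r7c9=1.
Step 37. [r4c7∈{2}] r4c7's peers cover all but 2. So r4c7=2.
Step 38. [r5c7∈{8}] r5c7's peers cover all but 8. So r5c7=8.
Step 39. [r1c4∈{6}] r1c4's peers cover all but 6 ⇒ r1c4=6.
Step 40. [r7c5∈{3}] r7c5 is down to just 3 ⇒ r7c5=3.
Step 41. [r4c1∈{7}] r4c1's peers cover all but 7 ⇒ r4c1=7.
Step 42. [r6c6∈{8}] r6c6 is down to just 8, so r6c6=8.
Step 43. [r3c7∈{7}] only 7 remains possible at r3c7. So r3c7=7.
Step 44. [r5c5∈{6}] nothing but 6 survives at r5c5. So r5c5=6.
Step 45. [r3c5∈{4}] only 4 remains possible at r3c5 ⇒ r3c5=4.
Step 46. [r8c2∈{9}] r8c2 has the single candidate 9, so r8c2=9.
Step 47. [r6c5∈{2}] r6c5 has the single candidate 2 ⇒ r6c5=2.

Answer: 3 4 7 6 8 9 1 5 2 / 9 2 1 3 7 5 4 6 8 / 6 8 5 2 4 1 7 9 3 / 7 1 8 9 5 4 2 3 6 / 2 5 9 1 6 3 8 7 4 / 4 3 6 7 2 8 5 1 9 / 8 6 4 5 3 7 9 2 1 / 5 9 2 4 1 6 3 8 7 / 1 7 3 8 9 2 6 4 5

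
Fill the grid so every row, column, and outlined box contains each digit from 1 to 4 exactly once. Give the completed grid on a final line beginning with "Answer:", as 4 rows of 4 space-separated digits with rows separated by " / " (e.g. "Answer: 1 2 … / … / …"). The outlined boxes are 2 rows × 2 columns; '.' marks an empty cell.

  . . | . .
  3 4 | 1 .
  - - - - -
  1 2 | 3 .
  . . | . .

Step 1. [r3c4∈{4}] r3c4's peers cover all but 4. So r3c4=4.
Step 2. [r2c4∈{2}] r2c4 has the single candidate 2. So r2c4=2.
Step 3. [r1c3∈{4}] r1c3 is down to just 4. So r1c3=4.
Step 4. [r4c3∈{2}] nothing but 2 survives at r4c3 ⇒ r4c3=2.
Step 5. [r1c2∈{1}] r1c2 is down to just 1, so r1c2=1.
Step 6. [r1c4∈{3}] r1c4 has the single candidate 3. So r1c4=3.
Step 7. [r1c1∈{2}] nothing but 2 survives at r1c1, so r1c1=2.
Step 8. [r4c4∈{1}] r4c4's peers cover all but 1 ⇒ r4c4=1.
Step 9. [r4c1∈{4}] r4c1 has the single candidate 4 ⇒ r4c1=4.
Step 10. [r4c2∈{3}] r4c2's peers cover all but 3. So r4c2=3.

Answer: 2 1 4 3 / 3 4 1 2 / 1 2 3 4 / 4 3 2 1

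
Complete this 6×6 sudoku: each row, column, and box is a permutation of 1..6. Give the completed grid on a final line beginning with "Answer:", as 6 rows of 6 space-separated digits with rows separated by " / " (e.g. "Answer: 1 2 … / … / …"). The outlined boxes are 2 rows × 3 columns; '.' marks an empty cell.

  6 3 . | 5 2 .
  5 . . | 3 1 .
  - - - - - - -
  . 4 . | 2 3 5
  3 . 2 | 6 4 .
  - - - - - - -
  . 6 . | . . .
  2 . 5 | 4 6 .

Step 1. [r6c2∈{1}] r6c2's peers cover all but 1, so r6c2=1.
Step 2. [r2c3∈{4}] r2c3's peers cover all but 4 ⇒ r2c3=4.
Step 3. [r5c6∈{1,2,3}] row 5 places 2 nowhere but r5c6. So r5c6=2.
Step 4. [r3c3∈{1,6}] r3c3 is the only open cell in row 3 admitting 6. So r3c3=6.
Step 5. [r5c5∈{5}] r5c5's peers cover all but 5. So r5c5=5.
Step 6. [r2c2∈{2}] r2c2 is down to just 2, so r2c2=2.
Step 7. [r6c6∈{3}] r6c6 has the single candidate 3. So r6c6=3.
Step 8. [r5c3∈{3}] r5c3 is down to just 3. So r5c3=3.
Step 9. [r5c4∈{1}] r5c4 has the single candidate 1, so r5c4=1.
Step 10. [r1c6∈{4}] r1c6 is down to just 4 ⇒ r1c6=4.
Step 11. [r2c6∈{6}] r2c6 is down to just 6. So r2c6=6.
Step 12. [r4c6∈{1}] r4c6 is down to just 1 ⇒ r4c6=1.
Step 13. [r5c1∈{4}] r5c1 has the single candidate 4, so r5c1=4.
Step 14. [r1c3∈{1}] r1c3 has the single candidate 1, so r1c3=1.
Step 15. [r4c2∈{5}] r4c2 has the single candidate 5. So r4c2=5.
Step 16. [r3c1∈{1}] only 1 remains possible at r3c1. So r3c1=1.

Answer: 6 3 1 5 2 4 / 5 2 4 3 1 6 / 1 4 6 2 3 5 / 3 5 2 6 4 1 / 4 6 3 1 5 2 / 2 1 5 4 6 3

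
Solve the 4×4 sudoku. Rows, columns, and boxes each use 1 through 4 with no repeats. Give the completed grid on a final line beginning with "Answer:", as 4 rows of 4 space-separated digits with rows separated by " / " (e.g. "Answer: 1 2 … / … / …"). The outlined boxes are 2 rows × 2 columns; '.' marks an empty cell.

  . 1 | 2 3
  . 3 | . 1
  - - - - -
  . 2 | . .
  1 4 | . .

Step 1. [r3c3∈{1,3,4}] r3c3 is the only open cell in row 3 admitting 1 ⇒ r3c3=1.
Step 2. [r2c3∈{4}] only 4 remains possible at r2c3. So r2c3=4.
Step 3. [r3c4∈{4}] only 4 remains possible at r3c4 ⇒ r3c4=4.
Step 4. [r4c3∈{3}] nothing but 3 survives at r4c3. So r4c3=3.
Step 5. [r1c1∈{4}] r1c1 is down to just 4, so r1c1=4.
Step 6. [r3c1∈{3}] r3c1 is down to just 3 ⇒ r3c1=3.
Step 7. [r4c4∈{2}] only 2 remains possible at r4c4, so r4c4=2.
Step 8. [r2c1∈{2}] r2c1 has the single candidate 2 ⇒ r2c1=2.

Answer: 4 1 2 3 / 2 3 4 1 / 3 2 1 4 / 1 4 3 2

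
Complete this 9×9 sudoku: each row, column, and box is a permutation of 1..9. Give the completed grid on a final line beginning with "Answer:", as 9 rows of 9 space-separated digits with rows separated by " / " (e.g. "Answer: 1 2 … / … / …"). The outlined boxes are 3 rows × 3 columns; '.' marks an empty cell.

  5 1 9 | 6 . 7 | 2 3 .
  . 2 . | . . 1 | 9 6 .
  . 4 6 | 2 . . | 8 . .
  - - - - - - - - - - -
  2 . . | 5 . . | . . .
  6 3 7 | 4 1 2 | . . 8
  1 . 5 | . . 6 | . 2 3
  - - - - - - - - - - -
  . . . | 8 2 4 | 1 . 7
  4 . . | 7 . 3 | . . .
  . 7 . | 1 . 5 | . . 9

Step 1. [r7c8∈{5}] r7c8 is down to just 5. So r7c8=5.
Step 2. [r4c5∈{3,7,8,9}] across row 4, 3 lands solely at r4c5. So r4c5=3.
Step 3. [r8c7∈{6}] r8c7 is down to just 6. So r8c7=6.
Step 4. [r6c7∈{4,7}] in row 6, 4 fits only at r6c7. So r6c7=4.
Step 5. [r3c1∈{3,7}] in row 3, 3 fits only at r3c1. So r3c1=3.
Step 6. [r2c3∈{8}] r2c3's peers cover all but 8. So r2c3=8.
Step 7. [r4c6∈{8,9}] across col 6, 8 lands solely at r4c6, so r4c6=8.
Step 8. [r4c2∈{9}] r4c2 is down to just 9, so r4c2=9.
Step 9. [r1c9∈{4}] nothing but 4 survives at r1c9 ⇒ r1c9=4.
Step 10. [r8c5∈{9}] only 9 remains possible at r8c5 ⇒ r8c5=9.
Step 11. [r9c3∈{2,3}] r9c3 is the only open cell in row 9 admitting 2, so r9c3=2.
Step 12. [r8c8∈{8}] r8c8 has the single candidate 8, so r8c8=8.
Step 13. [r3c8∈{1,7}] in row 3, 7 fits only at r3c8 ⇒ r3c8=7.
Step 14. [r2c9∈{5}] r2c9's peers cover all but 5, so r2c9=5.
Step 15. [r4c9∈{1,6}] 6 has one home in row 4: r4c9. So r4c9=6.
Step 16. [r3c6∈{9}] r3c6 is down to just 9. So r3c6=9.
Step 17. [r8c2∈{5}] r8c2's peers cover all but 5. So r8c2=5.
Step 18. [r7c3∈{3}] r7c3's peers cover all but 3. So r7c3=3.
Step 19. [r6c2∈{8}] r6c2's peers cover all but 8, so r6c2=8.
Step 20. [r9c7∈{3}] r9c7's peers cover all but 3. So r9c7=3.
Step 21. [r5c7∈{5}] r5c7 is down to just 5, so r5c7=5.
Step 22. [r7c2∈{6}] r7c2 is down to just 6, so r7c2=6.
Step 23. [r3c9∈{1}] nothing but 1 survives at r3c9, so r3c9=1.
Step 24. [r9c5∈{6}] only 6 remains possible at r9c5 ⇒ r9c5=6.
Step 25. [r9c1∈{8}] r9c1 has the single candidate 8 ⇒ r9c1=8.
Step 26. [r6c5∈{7}] r6c5 has the single candidate 7, so r6c5=7.
Step 27. [r8c3∈{1}] only 1 remains possible at r8c3. So r8c3=1.
Step 28. [r9c8∈{4}] only 4 remains possible at r9c8 ⇒ r9c8=4.
Step 29. [r2c1∈{7}] nothing but 7 survives at r2c1 ⇒ r2c1=7.
Step 30. [r7c1∈{9}] r7c1 is down to just 9 ⇒ r7c1=9.
Step 31. [r5c8∈{9}] r5c8 is down to just 9. So r5c8=9.
Step 32. [r4c3∈{4}] r4c3 has the single candidate 4, so r4c3=4.
Step 33. [r8c9∈{2}] nothing but 2 survives at r8c9 ⇒ r8c9=2.
Step 34. [r6c4∈{9}] only 9 remains possible at r6c4, so r6c4=9.
Step 35. [r4c7∈{7}] r4c7 is down to just 7, so r4c7=7.
Step 36. [r3c5∈{5}] nothing but 5 survives at r3c5 ⇒ r3c5=5.
Step 37. [r2c4∈{3}] r2c4 is down to just 3, so r2c4=3.
Step 38. [r4c8∈{1}] r4c8 has the single candidate 1. So r4c8=1.
Step 39. [r2c5∈{4}] r2c5 is down to just 4, so r2c5=4.
Step 40. [r1c5∈{8}] nothing but 8 survives at r1c5. So r1c5=8.

Answer: 5 1 9 6 8 7 2 3 4 / 7 2 8 3 4 1 9 6 5 / 3 4 6 2 5 9 8 7 1 / 2 9 4 5 3 8 7 1 6 / 6 3 7 4 1 2 5 9 8 / 1 8 5 9 7 6 4 2 3 / 9 6 3 8 2 4 1 5 7 / 4 5 1 7 9 3 6 8 2 / 8 7 2 1 6 5 3 4 9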